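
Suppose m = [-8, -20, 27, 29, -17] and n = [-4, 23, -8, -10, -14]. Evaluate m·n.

m · n = (-8)·(-4) + (-20)·23 + 27·(-8) + 29·(-10) + (-17)·(-14) = 32 - 460 - 216 - 290 + 238 = -696

-696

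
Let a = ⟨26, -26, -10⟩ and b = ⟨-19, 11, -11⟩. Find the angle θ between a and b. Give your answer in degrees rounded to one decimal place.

135.7

a · b = 26·(-19) + (-26)·11 + (-10)·(-11) = -494 - 286 + 110 = -670
|a|² = 676 + 676 + 100 = 1452,  |a| = √1452 ≈ 38.105118
|b|² = 361 + 121 + 121 = 603,  |b| = √603 ≈ 24.556058
cos θ = -670 / (38.105118 · 24.556058) ≈ -0.71603
θ = arccos(-0.71603) ≈ 135.7°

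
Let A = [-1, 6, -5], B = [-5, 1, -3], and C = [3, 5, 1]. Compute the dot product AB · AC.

1

AB = B − A = (-4, -5, 2)
AC = C − A = (4, -1, 6)
AB · AC = (-4)·4 + (-5)·(-1) + 2·6 = -16 + 5 + 12 = 1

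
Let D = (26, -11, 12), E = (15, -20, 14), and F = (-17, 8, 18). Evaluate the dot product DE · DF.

DE = E − D = (-11, -9, 2)
DF = F − D = (-43, 19, 6)
DE · DF = (-11)·(-43) + (-9)·19 + 2·6 = 473 - 171 + 12 = 314

314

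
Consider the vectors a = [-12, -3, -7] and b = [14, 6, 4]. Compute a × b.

(30, -50, -30)

i: (-3)·4 - (-7)·6 = -12 - (-42) = 30
j: (-7)·14 - (-12)·4 = -98 - (-48) = -50
k: (-12)·6 - (-3)·14 = -72 - (-42) = -30
a × b = (30, -50, -30)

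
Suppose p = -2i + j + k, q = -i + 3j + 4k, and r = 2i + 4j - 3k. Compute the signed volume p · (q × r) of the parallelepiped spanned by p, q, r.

45

q × r:
i: 3·(-3) - 4·4 = -9 - 16 = -25
j: 4·2 - (-1)·(-3) = 8 - 3 = 5
k: (-1)·4 - 3·2 = -4 - 6 = -10
q × r = (-25, 5, -10)
p · (q × r) = (-2)·(-25) + 1·5 + 1·(-10) = 50 + 5 - 10 = 45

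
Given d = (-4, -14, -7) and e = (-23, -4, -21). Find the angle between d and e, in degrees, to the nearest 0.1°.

d · e = (-4)·(-23) + (-14)·(-4) + (-7)·(-21) = 92 + 56 + 147 = 295
|d|² = 16 + 196 + 49 = 261,  |d| = √261 ≈ 16.155494
|e|² = 529 + 16 + 441 = 986,  |e| = √986 ≈ 31.400637
cos θ = 295 / (16.155494 · 31.400637) ≈ 0.58152
θ = arccos(0.58152) ≈ 54.4°

54.4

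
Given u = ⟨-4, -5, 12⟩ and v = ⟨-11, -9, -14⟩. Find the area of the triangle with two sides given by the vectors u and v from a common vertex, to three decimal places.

i: (-5)·(-14) - 12·(-9) = 70 - (-108) = 178
j: 12·(-11) - (-4)·(-14) = -132 - 56 = -188
k: (-4)·(-9) - (-5)·(-11) = 36 - 55 = -19
u × v = (178, -188, -19)
|u × v| = √(178² + (-188)² + (-19)²) = √67389 ≈ 259.5939
area = ½ · 259.5939 ≈ 129.797

129.797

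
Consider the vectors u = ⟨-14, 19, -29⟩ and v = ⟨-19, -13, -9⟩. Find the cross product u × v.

i: 19·(-9) - (-29)·(-13) = -171 - 377 = -548
j: (-29)·(-19) - (-14)·(-9) = 551 - 126 = 425
k: (-14)·(-13) - 19·(-19) = 182 - (-361) = 543
u × v = (-548, 425, 543)

(-548, 425, 543)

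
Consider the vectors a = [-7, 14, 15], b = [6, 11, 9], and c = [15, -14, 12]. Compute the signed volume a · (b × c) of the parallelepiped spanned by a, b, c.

-4659

b × c:
i: 11·12 - 9·(-14) = 132 - (-126) = 258
j: 9·15 - 6·12 = 135 - 72 = 63
k: 6·(-14) - 11·15 = -84 - 165 = -249
b × c = (258, 63, -249)
a · (b × c) = (-7)·258 + 14·63 + 15·(-249) = -1806 + 882 - 3735 = -4659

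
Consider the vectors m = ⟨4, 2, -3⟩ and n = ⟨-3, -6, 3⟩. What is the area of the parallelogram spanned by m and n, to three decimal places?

i: 2·3 - (-3)·(-6) = 6 - 18 = -12
j: (-3)·(-3) - 4·3 = 9 - 12 = -3
k: 4·(-6) - 2·(-3) = -24 - (-6) = -18
m × n = (-12, -3, -18)
|m × n| = √((-12)² + (-3)² + (-18)²) = √477 ≈ 21.8403

21.840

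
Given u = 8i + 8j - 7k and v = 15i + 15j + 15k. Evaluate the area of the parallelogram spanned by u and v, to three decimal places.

318.198

i: 8·15 - (-7)·15 = 120 - (-105) = 225
j: (-7)·15 - 8·15 = -105 - 120 = -225
k: 8·15 - 8·15 = 120 - 120 = 0
u × v = (225, -225, 0)
|u × v| = √(225² + (-225)² + 0²) = √101250 ≈ 318.1981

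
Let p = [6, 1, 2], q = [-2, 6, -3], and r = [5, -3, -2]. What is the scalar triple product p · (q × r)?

-193

q × r:
i: 6·(-2) - (-3)·(-3) = -12 - 9 = -21
j: (-3)·5 - (-2)·(-2) = -15 - 4 = -19
k: (-2)·(-3) - 6·5 = 6 - 30 = -24
q × r = (-21, -19, -24)
p · (q × r) = 6·(-21) + 1·(-19) + 2·(-24) = -126 - 19 - 48 = -193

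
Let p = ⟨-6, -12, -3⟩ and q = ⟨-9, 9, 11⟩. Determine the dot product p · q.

-87

p · q = (-6)·(-9) + (-12)·9 + (-3)·11 = 54 - 108 - 33 = -87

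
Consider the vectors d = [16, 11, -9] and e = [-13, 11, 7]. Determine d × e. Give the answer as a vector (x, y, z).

(176, 5, 319)

i: 11·7 - (-9)·11 = 77 - (-99) = 176
j: (-9)·(-13) - 16·7 = 117 - 112 = 5
k: 16·11 - 11·(-13) = 176 - (-143) = 319
d × e = (176, 5, 319)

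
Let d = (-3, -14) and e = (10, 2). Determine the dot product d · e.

d · e = (-3)·10 + (-14)·2 = -30 - 28 = -58

-58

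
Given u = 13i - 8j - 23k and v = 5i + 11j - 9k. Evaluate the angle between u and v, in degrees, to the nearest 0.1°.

63.7

u · v = 13·5 + (-8)·11 + (-23)·(-9) = 65 - 88 + 207 = 184
|u|² = 169 + 64 + 529 = 762,  |u| = √762 ≈ 27.604347
|v|² = 25 + 121 + 81 = 227,  |v| = √227 ≈ 15.066519
cos θ = 184 / (27.604347 · 15.066519) ≈ 0.44241
θ = arccos(0.44241) ≈ 63.7°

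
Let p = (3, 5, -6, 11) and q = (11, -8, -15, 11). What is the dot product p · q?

p · q = 3·11 + 5·(-8) + (-6)·(-15) + 11·11 = 33 - 40 + 90 + 121 = 204

204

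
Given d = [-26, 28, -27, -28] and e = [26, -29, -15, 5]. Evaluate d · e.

-1223

d · e = (-26)·26 + 28·(-29) + (-27)·(-15) + (-28)·5 = -676 - 812 + 405 - 140 = -1223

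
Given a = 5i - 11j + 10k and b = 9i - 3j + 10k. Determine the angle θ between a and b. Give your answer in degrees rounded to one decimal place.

34.6

a · b = 5·9 + (-11)·(-3) + 10·10 = 45 + 33 + 100 = 178
|a|² = 25 + 121 + 100 = 246,  |a| = √246 ≈ 15.684387
|b|² = 81 + 9 + 100 = 190,  |b| = √190 ≈ 13.784049
cos θ = 178 / (15.684387 · 13.784049) ≈ 0.82333
θ = arccos(0.82333) ≈ 34.6°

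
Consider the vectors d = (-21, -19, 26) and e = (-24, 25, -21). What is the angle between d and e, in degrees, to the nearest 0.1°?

d · e = (-21)·(-24) + (-19)·25 + 26·(-21) = 504 - 475 - 546 = -517
|d|² = 441 + 361 + 676 = 1478,  |d| = √1478 ≈ 38.444766
|e|² = 576 + 625 + 441 = 1642,  |e| = √1642 ≈ 40.521599
cos θ = -517 / (38.444766 · 40.521599) ≈ -0.33187
θ = arccos(-0.33187) ≈ 109.4°

109.4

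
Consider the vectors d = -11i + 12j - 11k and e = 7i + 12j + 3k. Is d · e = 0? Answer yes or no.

no

d · e = (-11)·7 + 12·12 + (-11)·3 = -77 + 144 - 33 = 34
Nonzero, so the vectors are not orthogonal.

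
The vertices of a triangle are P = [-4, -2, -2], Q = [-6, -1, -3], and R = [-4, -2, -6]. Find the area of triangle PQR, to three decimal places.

4.472

PQ = (-2, 1, -1),  PR = (0, 0, -4)
i: 1·(-4) - (-1)·0 = -4 - 0 = -4
j: (-1)·0 - (-2)·(-4) = 0 - 8 = -8
k: (-2)·0 - 1·0 = 0 - 0 = 0
PQ × PR = (-4, -8, 0)
|PQ × PR| = √80 ≈ 8.9443
area = ½ · 8.9443 ≈ 4.472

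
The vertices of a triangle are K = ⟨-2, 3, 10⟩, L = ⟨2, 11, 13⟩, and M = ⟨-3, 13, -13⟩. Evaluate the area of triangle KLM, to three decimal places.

KL = (4, 8, 3),  KM = (-1, 10, -23)
i: 8·(-23) - 3·10 = -184 - 30 = -214
j: 3·(-1) - 4·(-23) = -3 - (-92) = 89
k: 4·10 - 8·(-1) = 40 - (-8) = 48
KL × KM = (-214, 89, 48)
|KL × KM| = √56021 ≈ 236.6876
area = ½ · 236.6876 ≈ 118.344

118.344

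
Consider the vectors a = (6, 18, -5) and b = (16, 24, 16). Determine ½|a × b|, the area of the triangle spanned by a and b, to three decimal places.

233.547

i: 18·16 - (-5)·24 = 288 - (-120) = 408
j: (-5)·16 - 6·16 = -80 - 96 = -176
k: 6·24 - 18·16 = 144 - 288 = -144
a × b = (408, -176, -144)
|a × b| = √(408² + (-176)² + (-144)²) = √218176 ≈ 467.0931
area = ½ · 467.0931 ≈ 233.547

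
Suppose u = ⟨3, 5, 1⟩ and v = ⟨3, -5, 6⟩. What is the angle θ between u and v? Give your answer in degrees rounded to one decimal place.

u · v = 3·3 + 5·(-5) + 1·6 = 9 - 25 + 6 = -10
|u|² = 9 + 25 + 1 = 35,  |u| = √35 ≈ 5.916080
|v|² = 9 + 25 + 36 = 70,  |v| = √70 ≈ 8.366600
cos θ = -10 / (5.916080 · 8.366600) ≈ -0.20203
θ = arccos(-0.20203) ≈ 101.7°

101.7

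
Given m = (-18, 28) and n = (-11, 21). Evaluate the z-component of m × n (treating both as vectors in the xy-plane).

-70

(-18)·21 - 28·(-11) = -378 - (-308) = -70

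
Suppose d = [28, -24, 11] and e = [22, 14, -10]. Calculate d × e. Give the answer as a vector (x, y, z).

(86, 522, 920)

i: (-24)·(-10) - 11·14 = 240 - 154 = 86
j: 11·22 - 28·(-10) = 242 - (-280) = 522
k: 28·14 - (-24)·22 = 392 - (-528) = 920
d × e = (86, 522, 920)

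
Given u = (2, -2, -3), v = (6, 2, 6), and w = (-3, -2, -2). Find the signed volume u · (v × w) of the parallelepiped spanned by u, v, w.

46

v × w:
i: 2·(-2) - 6·(-2) = -4 - (-12) = 8
j: 6·(-3) - 6·(-2) = -18 - (-12) = -6
k: 6·(-2) - 2·(-3) = -12 - (-6) = -6
v × w = (8, -6, -6)
u · (v × w) = 2·8 + (-2)·(-6) + (-3)·(-6) = 16 + 12 + 18 = 46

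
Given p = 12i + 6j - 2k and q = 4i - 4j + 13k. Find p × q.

(70, -164, -72)

i: 6·13 - (-2)·(-4) = 78 - 8 = 70
j: (-2)·4 - 12·13 = -8 - 156 = -164
k: 12·(-4) - 6·4 = -48 - 24 = -72
p × q = (70, -164, -72)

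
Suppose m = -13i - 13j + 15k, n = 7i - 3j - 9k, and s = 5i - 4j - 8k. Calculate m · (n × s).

n × s:
i: (-3)·(-8) - (-9)·(-4) = 24 - 36 = -12
j: (-9)·5 - 7·(-8) = -45 - (-56) = 11
k: 7·(-4) - (-3)·5 = -28 - (-15) = -13
n × s = (-12, 11, -13)
m · (n × s) = (-13)·(-12) + (-13)·11 + 15·(-13) = 156 - 143 - 195 = -182

-182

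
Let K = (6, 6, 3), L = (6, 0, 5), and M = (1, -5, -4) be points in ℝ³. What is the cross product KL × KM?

(64, -10, -30)

KL = (0, -6, 2)
KM = (-5, -11, -7)
i: (-6)·(-7) - 2·(-11) = 42 - (-22) = 64
j: 2·(-5) - 0·(-7) = -10 - 0 = -10
k: 0·(-11) - (-6)·(-5) = 0 - 30 = -30
KL × KM = (64, -10, -30)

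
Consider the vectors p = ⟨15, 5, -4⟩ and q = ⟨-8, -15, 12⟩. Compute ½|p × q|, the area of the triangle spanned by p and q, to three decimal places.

i: 5·12 - (-4)·(-15) = 60 - 60 = 0
j: (-4)·(-8) - 15·12 = 32 - 180 = -148
k: 15·(-15) - 5·(-8) = -225 - (-40) = -185
p × q = (0, -148, -185)
|p × q| = √(0² + (-148)² + (-185)²) = √56129 ≈ 236.9156
area = ½ · 236.9156 ≈ 118.458

118.458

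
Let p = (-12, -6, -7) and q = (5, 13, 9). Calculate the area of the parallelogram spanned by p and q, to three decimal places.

i: (-6)·9 - (-7)·13 = -54 - (-91) = 37
j: (-7)·5 - (-12)·9 = -35 - (-108) = 73
k: (-12)·13 - (-6)·5 = -156 - (-30) = -126
p × q = (37, 73, -126)
|p × q| = √(37² + 73² + (-126)²) = √22574 ≈ 150.2465

150.246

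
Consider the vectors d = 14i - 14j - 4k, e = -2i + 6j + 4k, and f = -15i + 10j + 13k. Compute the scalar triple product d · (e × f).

e × f:
i: 6·13 - 4·10 = 78 - 40 = 38
j: 4·(-15) - (-2)·13 = -60 - (-26) = -34
k: (-2)·10 - 6·(-15) = -20 - (-90) = 70
e × f = (38, -34, 70)
d · (e × f) = 14·38 + (-14)·(-34) + (-4)·70 = 532 + 476 - 280 = 728

728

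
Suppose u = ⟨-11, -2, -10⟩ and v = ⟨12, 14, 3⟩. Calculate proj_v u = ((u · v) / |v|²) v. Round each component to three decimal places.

(-6.533, -7.622, -1.633)

u · v = (-11)·12 + (-2)·14 + (-10)·3 = -132 - 28 - 30 = -190
|v|² = 144 + 196 + 9 = 349
proj_v u = (-190/349) · (12, 14, 3) ≈ (-6.533, -7.622, -1.633)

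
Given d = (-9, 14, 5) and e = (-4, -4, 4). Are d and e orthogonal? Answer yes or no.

d · e = (-9)·(-4) + 14·(-4) + 5·4 = 36 - 56 + 20 = 0
Zero, so the vectors are orthogonal.

yes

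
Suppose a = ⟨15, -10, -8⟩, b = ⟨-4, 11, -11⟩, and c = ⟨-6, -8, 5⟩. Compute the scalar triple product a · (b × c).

-2139

b × c:
i: 11·5 - (-11)·(-8) = 55 - 88 = -33
j: (-11)·(-6) - (-4)·5 = 66 - (-20) = 86
k: (-4)·(-8) - 11·(-6) = 32 - (-66) = 98
b × c = (-33, 86, 98)
a · (b × c) = 15·(-33) + (-10)·86 + (-8)·98 = -495 - 860 - 784 = -2139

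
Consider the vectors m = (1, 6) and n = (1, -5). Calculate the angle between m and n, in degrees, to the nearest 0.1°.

159.2

m · n = 1·1 + 6·(-5) = 1 - 30 = -29
|m|² = 1 + 36 = 37,  |m| = √37 ≈ 6.082763
|n|² = 1 + 25 = 26,  |n| = √26 ≈ 5.099020
cos θ = -29 / (6.082763 · 5.099020) ≈ -0.93500
θ = arccos(-0.93500) ≈ 159.2°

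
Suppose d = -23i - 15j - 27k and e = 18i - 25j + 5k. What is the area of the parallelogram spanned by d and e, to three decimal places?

1189.187

i: (-15)·5 - (-27)·(-25) = -75 - 675 = -750
j: (-27)·18 - (-23)·5 = -486 - (-115) = -371
k: (-23)·(-25) - (-15)·18 = 575 - (-270) = 845
d × e = (-750, -371, 845)
|d × e| = √((-750)² + (-371)² + 845²) = √1414166 ≈ 1189.1871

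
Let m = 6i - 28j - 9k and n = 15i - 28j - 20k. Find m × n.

i: (-28)·(-20) - (-9)·(-28) = 560 - 252 = 308
j: (-9)·15 - 6·(-20) = -135 - (-120) = -15
k: 6·(-28) - (-28)·15 = -168 - (-420) = 252
m × n = (308, -15, 252)

(308, -15, 252)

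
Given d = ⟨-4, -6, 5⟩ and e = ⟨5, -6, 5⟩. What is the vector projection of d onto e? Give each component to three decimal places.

(2.384, -2.860, 2.384)

d · e = (-4)·5 + (-6)·(-6) + 5·5 = -20 + 36 + 25 = 41
|e|² = 25 + 36 + 25 = 86
proj_e d = (41/86) · (5, -6, 5) ≈ (2.384, -2.860, 2.384)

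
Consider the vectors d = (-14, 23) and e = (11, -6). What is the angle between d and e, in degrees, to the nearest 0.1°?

d · e = (-14)·11 + 23·(-6) = -154 - 138 = -292
|d|² = 196 + 529 = 725,  |d| = √725 ≈ 26.925824
|e|² = 121 + 36 = 157,  |e| = √157 ≈ 12.529964
cos θ = -292 / (26.925824 · 12.529964) ≈ -0.86549
θ = arccos(-0.86549) ≈ 149.9°

149.9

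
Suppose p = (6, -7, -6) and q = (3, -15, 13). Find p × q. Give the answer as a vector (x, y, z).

i: (-7)·13 - (-6)·(-15) = -91 - 90 = -181
j: (-6)·3 - 6·13 = -18 - 78 = -96
k: 6·(-15) - (-7)·3 = -90 - (-21) = -69
p × q = (-181, -96, -69)

(-181, -96, -69)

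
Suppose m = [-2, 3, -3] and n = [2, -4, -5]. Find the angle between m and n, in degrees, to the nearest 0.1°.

m · n = (-2)·2 + 3·(-4) + (-3)·(-5) = -4 - 12 + 15 = -1
|m|² = 4 + 9 + 9 = 22,  |m| = √22 ≈ 4.690416
|n|² = 4 + 16 + 25 = 45,  |n| = √45 ≈ 6.708204
cos θ = -1 / (4.690416 · 6.708204) ≈ -0.03178
θ = arccos(-0.03178) ≈ 91.8°

91.8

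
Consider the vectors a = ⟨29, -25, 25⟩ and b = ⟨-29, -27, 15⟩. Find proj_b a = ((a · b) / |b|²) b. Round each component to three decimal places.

a · b = 29·(-29) + (-25)·(-27) + 25·15 = -841 + 675 + 375 = 209
|b|² = 841 + 729 + 225 = 1795
proj_b a = (209/1795) · (-29, -27, 15) ≈ (-3.377, -3.144, 1.747)

(-3.377, -3.144, 1.747)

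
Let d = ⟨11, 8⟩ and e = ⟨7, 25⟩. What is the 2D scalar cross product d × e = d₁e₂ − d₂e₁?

219

11·25 - 8·7 = 275 - 56 = 219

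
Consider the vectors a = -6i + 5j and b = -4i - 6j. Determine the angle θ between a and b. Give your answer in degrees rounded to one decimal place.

a · b = (-6)·(-4) + 5·(-6) = 24 - 30 = -6
|a|² = 36 + 25 = 61,  |a| = √61 ≈ 7.810250
|b|² = 16 + 36 = 52,  |b| = √52 ≈ 7.211103
cos θ = -6 / (7.810250 · 7.211103) ≈ -0.10653
θ = arccos(-0.10653) ≈ 96.1°

96.1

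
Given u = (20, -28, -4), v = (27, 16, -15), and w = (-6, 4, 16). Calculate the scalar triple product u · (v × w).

v × w:
i: 16·16 - (-15)·4 = 256 - (-60) = 316
j: (-15)·(-6) - 27·16 = 90 - 432 = -342
k: 27·4 - 16·(-6) = 108 - (-96) = 204
v × w = (316, -342, 204)
u · (v × w) = 20·316 + (-28)·(-342) + (-4)·204 = 6320 + 9576 - 816 = 15080

15080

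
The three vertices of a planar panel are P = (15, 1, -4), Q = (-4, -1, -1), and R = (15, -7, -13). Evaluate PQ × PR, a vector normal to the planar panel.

PQ = (-19, -2, 3)
PR = (0, -8, -9)
i: (-2)·(-9) - 3·(-8) = 18 - (-24) = 42
j: 3·0 - (-19)·(-9) = 0 - 171 = -171
k: (-19)·(-8) - (-2)·0 = 152 - 0 = 152
PQ × PR = (42, -171, 152)

(42, -171, 152)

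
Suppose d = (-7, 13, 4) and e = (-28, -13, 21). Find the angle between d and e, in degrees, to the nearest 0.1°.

78.8

d · e = (-7)·(-28) + 13·(-13) + 4·21 = 196 - 169 + 84 = 111
|d|² = 49 + 169 + 16 = 234,  |d| = √234 ≈ 15.297059
|e|² = 784 + 169 + 441 = 1394,  |e| = √1394 ≈ 37.336309
cos θ = 111 / (15.297059 · 37.336309) ≈ 0.19435
θ = arccos(0.19435) ≈ 78.8°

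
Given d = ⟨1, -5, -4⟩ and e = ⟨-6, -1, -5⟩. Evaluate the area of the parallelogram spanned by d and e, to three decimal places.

47.360

i: (-5)·(-5) - (-4)·(-1) = 25 - 4 = 21
j: (-4)·(-6) - 1·(-5) = 24 - (-5) = 29
k: 1·(-1) - (-5)·(-6) = -1 - 30 = -31
d × e = (21, 29, -31)
|d × e| = √(21² + 29² + (-31)²) = √2243 ≈ 47.3603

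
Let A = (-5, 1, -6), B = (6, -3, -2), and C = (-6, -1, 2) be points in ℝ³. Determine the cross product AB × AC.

AB = (11, -4, 4)
AC = (-1, -2, 8)
i: (-4)·8 - 4·(-2) = -32 - (-8) = -24
j: 4·(-1) - 11·8 = -4 - 88 = -92
k: 11·(-2) - (-4)·(-1) = -22 - 4 = -26
AB × AC = (-24, -92, -26)

(-24, -92, -26)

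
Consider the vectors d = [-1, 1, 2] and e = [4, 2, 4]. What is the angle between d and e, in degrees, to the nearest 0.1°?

65.9

d · e = (-1)·4 + 1·2 + 2·4 = -4 + 2 + 8 = 6
|d|² = 1 + 1 + 4 = 6,  |d| = √6 ≈ 2.449490
|e|² = 16 + 4 + 16 = 36,  |e| = √36 ≈ 6.000000
cos θ = 6 / (2.449490 · 6.000000) ≈ 0.40825
θ = arccos(0.40825) ≈ 65.9°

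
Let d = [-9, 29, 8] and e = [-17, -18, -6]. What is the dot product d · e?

-417

d · e = (-9)·(-17) + 29·(-18) + 8·(-6) = 153 - 522 - 48 = -417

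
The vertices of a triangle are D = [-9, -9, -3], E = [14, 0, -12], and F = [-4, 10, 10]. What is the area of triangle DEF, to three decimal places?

DE = (23, 9, -9),  DF = (5, 19, 13)
i: 9·13 - (-9)·19 = 117 - (-171) = 288
j: (-9)·5 - 23·13 = -45 - 299 = -344
k: 23·19 - 9·5 = 437 - 45 = 392
DE × DF = (288, -344, 392)
|DE × DF| = √354944 ≈ 595.7718
area = ½ · 595.7718 ≈ 297.886

297.886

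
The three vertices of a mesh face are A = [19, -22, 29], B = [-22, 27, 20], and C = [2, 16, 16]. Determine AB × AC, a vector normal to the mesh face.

(-295, -380, -725)

AB = (-41, 49, -9)
AC = (-17, 38, -13)
i: 49·(-13) - (-9)·38 = -637 - (-342) = -295
j: (-9)·(-17) - (-41)·(-13) = 153 - 533 = -380
k: (-41)·38 - 49·(-17) = -1558 - (-833) = -725
AB × AC = (-295, -380, -725)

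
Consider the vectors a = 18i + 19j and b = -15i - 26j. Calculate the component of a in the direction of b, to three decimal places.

-25.453

a · b = 18·(-15) + 19·(-26) = -270 - 494 = -764
|b| = √(225 + 676) = √901 ≈ 30.0167
comp_b a = -764 / √901 ≈ -25.453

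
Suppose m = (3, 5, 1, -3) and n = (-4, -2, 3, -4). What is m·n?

m · n = 3·(-4) + 5·(-2) + 1·3 + (-3)·(-4) = -12 - 10 + 3 + 12 = -7

-7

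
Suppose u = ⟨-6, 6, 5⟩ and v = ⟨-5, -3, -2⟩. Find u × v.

(3, -37, 48)

i: 6·(-2) - 5·(-3) = -12 - (-15) = 3
j: 5·(-5) - (-6)·(-2) = -25 - 12 = -37
k: (-6)·(-3) - 6·(-5) = 18 - (-30) = 48
u × v = (3, -37, 48)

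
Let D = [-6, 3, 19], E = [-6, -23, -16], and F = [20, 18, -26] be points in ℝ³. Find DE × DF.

(1695, -910, 676)

DE = (0, -26, -35)
DF = (26, 15, -45)
i: (-26)·(-45) - (-35)·15 = 1170 - (-525) = 1695
j: (-35)·26 - 0·(-45) = -910 - 0 = -910
k: 0·15 - (-26)·26 = 0 - (-676) = 676
DE × DF = (1695, -910, 676)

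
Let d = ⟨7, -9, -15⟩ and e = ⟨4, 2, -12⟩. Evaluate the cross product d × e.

i: (-9)·(-12) - (-15)·2 = 108 - (-30) = 138
j: (-15)·4 - 7·(-12) = -60 - (-84) = 24
k: 7·2 - (-9)·4 = 14 - (-36) = 50
d × e = (138, 24, 50)

(138, 24, 50)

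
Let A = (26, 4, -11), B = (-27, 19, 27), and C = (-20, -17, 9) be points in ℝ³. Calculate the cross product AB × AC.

(1098, -688, 1803)

AB = (-53, 15, 38)
AC = (-46, -21, 20)
i: 15·20 - 38·(-21) = 300 - (-798) = 1098
j: 38·(-46) - (-53)·20 = -1748 - (-1060) = -688
k: (-53)·(-21) - 15·(-46) = 1113 - (-690) = 1803
AB × AC = (1098, -688, 1803)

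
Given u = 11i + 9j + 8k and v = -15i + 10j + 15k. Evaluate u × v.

i: 9·15 - 8·10 = 135 - 80 = 55
j: 8·(-15) - 11·15 = -120 - 165 = -285
k: 11·10 - 9·(-15) = 110 - (-135) = 245
u × v = (55, -285, 245)

(55, -285, 245)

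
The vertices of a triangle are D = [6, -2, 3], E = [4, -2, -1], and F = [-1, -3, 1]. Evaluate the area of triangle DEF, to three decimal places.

12.207

DE = (-2, 0, -4),  DF = (-7, -1, -2)
i: 0·(-2) - (-4)·(-1) = 0 - 4 = -4
j: (-4)·(-7) - (-2)·(-2) = 28 - 4 = 24
k: (-2)·(-1) - 0·(-7) = 2 - 0 = 2
DE × DF = (-4, 24, 2)
|DE × DF| = √596 ≈ 24.4131
area = ½ · 24.4131 ≈ 12.207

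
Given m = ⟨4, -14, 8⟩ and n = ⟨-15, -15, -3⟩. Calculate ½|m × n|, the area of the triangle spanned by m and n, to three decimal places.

166.439

i: (-14)·(-3) - 8·(-15) = 42 - (-120) = 162
j: 8·(-15) - 4·(-3) = -120 - (-12) = -108
k: 4·(-15) - (-14)·(-15) = -60 - 210 = -270
m × n = (162, -108, -270)
|m × n| = √(162² + (-108)² + (-270)²) = √110808 ≈ 332.8784
area = ½ · 332.8784 ≈ 166.439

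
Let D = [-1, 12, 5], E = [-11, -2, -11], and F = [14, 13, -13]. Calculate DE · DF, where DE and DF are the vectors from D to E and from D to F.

DE = E − D = (-10, -14, -16)
DF = F − D = (15, 1, -18)
DE · DF = (-10)·15 + (-14)·1 + (-16)·(-18) = -150 - 14 + 288 = 124

124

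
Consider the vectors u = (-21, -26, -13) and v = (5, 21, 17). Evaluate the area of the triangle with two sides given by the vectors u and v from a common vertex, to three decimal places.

i: (-26)·17 - (-13)·21 = -442 - (-273) = -169
j: (-13)·5 - (-21)·17 = -65 - (-357) = 292
k: (-21)·21 - (-26)·5 = -441 - (-130) = -311
u × v = (-169, 292, -311)
|u × v| = √((-169)² + 292² + (-311)²) = √210546 ≈ 458.8529
area = ½ · 458.8529 ≈ 229.426

229.426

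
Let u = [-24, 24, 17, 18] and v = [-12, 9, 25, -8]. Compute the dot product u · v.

785

u · v = (-24)·(-12) + 24·9 + 17·25 + 18·(-8) = 288 + 216 + 425 - 144 = 785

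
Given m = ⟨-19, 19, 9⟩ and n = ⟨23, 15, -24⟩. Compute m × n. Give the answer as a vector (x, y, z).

(-591, -249, -722)

i: 19·(-24) - 9·15 = -456 - 135 = -591
j: 9·23 - (-19)·(-24) = 207 - 456 = -249
k: (-19)·15 - 19·23 = -285 - 437 = -722
m × n = (-591, -249, -722)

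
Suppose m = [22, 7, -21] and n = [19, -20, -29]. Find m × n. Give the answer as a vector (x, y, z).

i: 7·(-29) - (-21)·(-20) = -203 - 420 = -623
j: (-21)·19 - 22·(-29) = -399 - (-638) = 239
k: 22·(-20) - 7·19 = -440 - 133 = -573
m × n = (-623, 239, -573)

(-623, 239, -573)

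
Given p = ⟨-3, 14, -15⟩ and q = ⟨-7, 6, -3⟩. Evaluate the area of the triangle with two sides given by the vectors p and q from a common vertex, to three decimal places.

66.933

i: 14·(-3) - (-15)·6 = -42 - (-90) = 48
j: (-15)·(-7) - (-3)·(-3) = 105 - 9 = 96
k: (-3)·6 - 14·(-7) = -18 - (-98) = 80
p × q = (48, 96, 80)
|p × q| = √(48² + 96² + 80²) = √17920 ≈ 133.8656
area = ½ · 133.8656 ≈ 66.933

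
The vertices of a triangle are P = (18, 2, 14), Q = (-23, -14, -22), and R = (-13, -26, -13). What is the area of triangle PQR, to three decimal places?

PQ = (-41, -16, -36),  PR = (-31, -28, -27)
i: (-16)·(-27) - (-36)·(-28) = 432 - 1008 = -576
j: (-36)·(-31) - (-41)·(-27) = 1116 - 1107 = 9
k: (-41)·(-28) - (-16)·(-31) = 1148 - 496 = 652
PQ × PR = (-576, 9, 652)
|PQ × PR| = √756961 ≈ 870.0351
area = ½ · 870.0351 ≈ 435.018

435.018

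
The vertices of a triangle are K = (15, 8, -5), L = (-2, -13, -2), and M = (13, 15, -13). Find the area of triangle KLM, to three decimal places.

KL = (-17, -21, 3),  KM = (-2, 7, -8)
i: (-21)·(-8) - 3·7 = 168 - 21 = 147
j: 3·(-2) - (-17)·(-8) = -6 - 136 = -142
k: (-17)·7 - (-21)·(-2) = -119 - 42 = -161
KL × KM = (147, -142, -161)
|KL × KM| = √67694 ≈ 260.1807
area = ½ · 260.1807 ≈ 130.090

130.090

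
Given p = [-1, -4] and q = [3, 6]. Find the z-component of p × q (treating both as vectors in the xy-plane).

(-1)·6 - (-4)·3 = -6 - (-12) = 6

6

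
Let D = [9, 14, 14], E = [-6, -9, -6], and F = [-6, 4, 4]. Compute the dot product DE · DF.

655

DE = E − D = (-15, -23, -20)
DF = F − D = (-15, -10, -10)
DE · DF = (-15)·(-15) + (-23)·(-10) + (-20)·(-10) = 225 + 230 + 200 = 655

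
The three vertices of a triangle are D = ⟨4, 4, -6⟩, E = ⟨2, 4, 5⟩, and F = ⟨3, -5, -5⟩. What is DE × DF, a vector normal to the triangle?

(99, -9, 18)

DE = (-2, 0, 11)
DF = (-1, -9, 1)
i: 0·1 - 11·(-9) = 0 - (-99) = 99
j: 11·(-1) - (-2)·1 = -11 - (-2) = -9
k: (-2)·(-9) - 0·(-1) = 18 - 0 = 18
DE × DF = (99, -9, 18)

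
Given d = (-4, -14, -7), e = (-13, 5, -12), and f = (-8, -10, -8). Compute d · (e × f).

e × f:
i: 5·(-8) - (-12)·(-10) = -40 - 120 = -160
j: (-12)·(-8) - (-13)·(-8) = 96 - 104 = -8
k: (-13)·(-10) - 5·(-8) = 130 - (-40) = 170
e × f = (-160, -8, 170)
d · (e × f) = (-4)·(-160) + (-14)·(-8) + (-7)·170 = 640 + 112 - 1190 = -438

-438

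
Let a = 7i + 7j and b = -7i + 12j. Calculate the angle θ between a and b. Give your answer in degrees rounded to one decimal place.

a · b = 7·(-7) + 7·12 = -49 + 84 = 35
|a|² = 49 + 49 = 98,  |a| = √98 ≈ 9.899495
|b|² = 49 + 144 = 193,  |b| = √193 ≈ 13.892444
cos θ = 35 / (9.899495 · 13.892444) ≈ 0.25449
θ = arccos(0.25449) ≈ 75.3°

75.3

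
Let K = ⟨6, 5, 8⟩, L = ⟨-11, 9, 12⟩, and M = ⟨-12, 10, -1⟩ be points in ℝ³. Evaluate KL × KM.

(-56, -225, -13)

KL = (-17, 4, 4)
KM = (-18, 5, -9)
i: 4·(-9) - 4·5 = -36 - 20 = -56
j: 4·(-18) - (-17)·(-9) = -72 - 153 = -225
k: (-17)·5 - 4·(-18) = -85 - (-72) = -13
KL × KM = (-56, -225, -13)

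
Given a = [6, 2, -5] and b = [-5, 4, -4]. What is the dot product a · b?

a · b = 6·(-5) + 2·4 + (-5)·(-4) = -30 + 8 + 20 = -2

-2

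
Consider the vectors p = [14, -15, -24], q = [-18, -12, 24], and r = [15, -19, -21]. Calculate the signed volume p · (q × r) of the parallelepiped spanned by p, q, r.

-2346

q × r:
i: (-12)·(-21) - 24·(-19) = 252 - (-456) = 708
j: 24·15 - (-18)·(-21) = 360 - 378 = -18
k: (-18)·(-19) - (-12)·15 = 342 - (-180) = 522
q × r = (708, -18, 522)
p · (q × r) = 14·708 + (-15)·(-18) + (-24)·522 = 9912 + 270 - 12528 = -2346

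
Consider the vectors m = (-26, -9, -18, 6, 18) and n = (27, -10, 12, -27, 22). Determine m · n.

-594

m · n = (-26)·27 + (-9)·(-10) + (-18)·12 + 6·(-27) + 18·22 = -702 + 90 - 216 - 162 + 396 = -594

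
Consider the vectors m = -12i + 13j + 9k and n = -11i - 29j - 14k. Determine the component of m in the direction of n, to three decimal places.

-10.902

m · n = (-12)·(-11) + 13·(-29) + 9·(-14) = 132 - 377 - 126 = -371
|n| = √(121 + 841 + 196) = √1158 ≈ 34.0294
comp_n m = -371 / √1158 ≈ -10.902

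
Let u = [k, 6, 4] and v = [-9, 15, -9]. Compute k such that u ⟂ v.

u · v = k·(-9) + 6·15 + 4·(-9) = 54 - 9k
Set equal to 0: -9k = -54, so k = 6.

6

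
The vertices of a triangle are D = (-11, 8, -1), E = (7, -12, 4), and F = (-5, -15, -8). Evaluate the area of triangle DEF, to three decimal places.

209.641

DE = (18, -20, 5),  DF = (6, -23, -7)
i: (-20)·(-7) - 5·(-23) = 140 - (-115) = 255
j: 5·6 - 18·(-7) = 30 - (-126) = 156
k: 18·(-23) - (-20)·6 = -414 - (-120) = -294
DE × DF = (255, 156, -294)
|DE × DF| = √175797 ≈ 419.2815
area = ½ · 419.2815 ≈ 209.641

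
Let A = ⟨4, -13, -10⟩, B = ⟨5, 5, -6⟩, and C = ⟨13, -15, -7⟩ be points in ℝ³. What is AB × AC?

AB = (1, 18, 4)
AC = (9, -2, 3)
i: 18·3 - 4·(-2) = 54 - (-8) = 62
j: 4·9 - 1·3 = 36 - 3 = 33
k: 1·(-2) - 18·9 = -2 - 162 = -164
AB × AC = (62, 33, -164)

(62, 33, -164)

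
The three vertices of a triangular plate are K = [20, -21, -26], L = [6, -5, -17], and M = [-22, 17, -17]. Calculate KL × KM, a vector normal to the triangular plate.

(-198, -252, 140)

KL = (-14, 16, 9)
KM = (-42, 38, 9)
i: 16·9 - 9·38 = 144 - 342 = -198
j: 9·(-42) - (-14)·9 = -378 - (-126) = -252
k: (-14)·38 - 16·(-42) = -532 - (-672) = 140
KL × KM = (-198, -252, 140)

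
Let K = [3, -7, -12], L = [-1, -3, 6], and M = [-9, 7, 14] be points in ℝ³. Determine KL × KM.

KL = (-4, 4, 18)
KM = (-12, 14, 26)
i: 4·26 - 18·14 = 104 - 252 = -148
j: 18·(-12) - (-4)·26 = -216 - (-104) = -112
k: (-4)·14 - 4·(-12) = -56 - (-48) = -8
KL × KM = (-148, -112, -8)

(-148, -112, -8)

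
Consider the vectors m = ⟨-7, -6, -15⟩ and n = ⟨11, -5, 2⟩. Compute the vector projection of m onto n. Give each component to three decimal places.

(-5.647, 2.567, -1.027)

m · n = (-7)·11 + (-6)·(-5) + (-15)·2 = -77 + 30 - 30 = -77
|n|² = 121 + 25 + 4 = 150
proj_n m = (-77/150) · (11, -5, 2) ≈ (-5.647, 2.567, -1.027)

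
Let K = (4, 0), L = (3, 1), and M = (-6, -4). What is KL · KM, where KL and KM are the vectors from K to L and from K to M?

KL = L − K = (-1, 1)
KM = M − K = (-10, -4)
KL · KM = (-1)·(-10) + 1·(-4) = 10 - 4 = 6

6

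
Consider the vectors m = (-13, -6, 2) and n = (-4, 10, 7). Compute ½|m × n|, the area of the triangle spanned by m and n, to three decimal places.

i: (-6)·7 - 2·10 = -42 - 20 = -62
j: 2·(-4) - (-13)·7 = -8 - (-91) = 83
k: (-13)·10 - (-6)·(-4) = -130 - 24 = -154
m × n = (-62, 83, -154)
|m × n| = √((-62)² + 83² + (-154)²) = √34449 ≈ 185.6044
area = ½ · 185.6044 ≈ 92.802

92.802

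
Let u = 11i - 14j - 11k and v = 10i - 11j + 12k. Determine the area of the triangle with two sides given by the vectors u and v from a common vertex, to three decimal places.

188.710

i: (-14)·12 - (-11)·(-11) = -168 - 121 = -289
j: (-11)·10 - 11·12 = -110 - 132 = -242
k: 11·(-11) - (-14)·10 = -121 - (-140) = 19
u × v = (-289, -242, 19)
|u × v| = √((-289)² + (-242)² + 19²) = √142446 ≈ 377.4202
area = ½ · 377.4202 ≈ 188.710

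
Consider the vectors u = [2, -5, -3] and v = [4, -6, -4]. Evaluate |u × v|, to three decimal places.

9.165

i: (-5)·(-4) - (-3)·(-6) = 20 - 18 = 2
j: (-3)·4 - 2·(-4) = -12 - (-8) = -4
k: 2·(-6) - (-5)·4 = -12 - (-20) = 8
u × v = (2, -4, 8)
|u × v| = √(2² + (-4)² + 8²) = √84 ≈ 9.1652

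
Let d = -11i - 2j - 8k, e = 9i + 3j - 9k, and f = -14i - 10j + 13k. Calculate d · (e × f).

e × f:
i: 3·13 - (-9)·(-10) = 39 - 90 = -51
j: (-9)·(-14) - 9·13 = 126 - 117 = 9
k: 9·(-10) - 3·(-14) = -90 - (-42) = -48
e × f = (-51, 9, -48)
d · (e × f) = (-11)·(-51) + (-2)·9 + (-8)·(-48) = 561 - 18 + 384 = 927

927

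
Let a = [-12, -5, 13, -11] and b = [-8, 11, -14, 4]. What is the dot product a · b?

a · b = (-12)·(-8) + (-5)·11 + 13·(-14) + (-11)·4 = 96 - 55 - 182 - 44 = -185

-185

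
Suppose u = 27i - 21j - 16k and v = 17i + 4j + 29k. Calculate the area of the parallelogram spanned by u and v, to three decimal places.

i: (-21)·29 - (-16)·4 = -609 - (-64) = -545
j: (-16)·17 - 27·29 = -272 - 783 = -1055
k: 27·4 - (-21)·17 = 108 - (-357) = 465
u × v = (-545, -1055, 465)
|u × v| = √((-545)² + (-1055)² + 465²) = √1626275 ≈ 1275.2549

1275.255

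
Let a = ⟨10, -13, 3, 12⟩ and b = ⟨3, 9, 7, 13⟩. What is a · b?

a · b = 10·3 + (-13)·9 + 3·7 + 12·13 = 30 - 117 + 21 + 156 = 90

90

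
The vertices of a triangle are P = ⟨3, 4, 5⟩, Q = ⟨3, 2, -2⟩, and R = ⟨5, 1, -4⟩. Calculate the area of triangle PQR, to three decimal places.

7.433

PQ = (0, -2, -7),  PR = (2, -3, -9)
i: (-2)·(-9) - (-7)·(-3) = 18 - 21 = -3
j: (-7)·2 - 0·(-9) = -14 - 0 = -14
k: 0·(-3) - (-2)·2 = 0 - (-4) = 4
PQ × PR = (-3, -14, 4)
|PQ × PR| = √221 ≈ 14.8661
area = ½ · 14.8661 ≈ 7.433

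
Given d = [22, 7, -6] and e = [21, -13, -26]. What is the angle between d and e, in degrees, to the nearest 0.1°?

d · e = 22·21 + 7·(-13) + (-6)·(-26) = 462 - 91 + 156 = 527
|d|² = 484 + 49 + 36 = 569,  |d| = √569 ≈ 23.853721
|e|² = 441 + 169 + 676 = 1286,  |e| = √1286 ≈ 35.860842
cos θ = 527 / (23.853721 · 35.860842) ≈ 0.61608
θ = arccos(0.61608) ≈ 52.0°

52.0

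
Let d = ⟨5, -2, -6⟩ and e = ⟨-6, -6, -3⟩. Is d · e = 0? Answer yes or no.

yes

d · e = 5·(-6) + (-2)·(-6) + (-6)·(-3) = -30 + 12 + 18 = 0
Zero, so the vectors are orthogonal.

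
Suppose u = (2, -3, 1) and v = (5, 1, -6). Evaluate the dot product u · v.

u · v = 2·5 + (-3)·1 + 1·(-6) = 10 - 3 - 6 = 1

1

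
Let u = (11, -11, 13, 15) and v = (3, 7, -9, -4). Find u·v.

-221

u · v = 11·3 + (-11)·7 + 13·(-9) + 15·(-4) = 33 - 77 - 117 - 60 = -221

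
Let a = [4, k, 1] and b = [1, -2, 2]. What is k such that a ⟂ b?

3

a · b = 4·1 + k·(-2) + 1·2 = 6 - 2k
Set equal to 0: -2k = -6, so k = 3.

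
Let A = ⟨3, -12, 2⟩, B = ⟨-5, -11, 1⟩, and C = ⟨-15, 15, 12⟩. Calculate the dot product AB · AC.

AB = B − A = (-8, 1, -1)
AC = C − A = (-18, 27, 10)
AB · AC = (-8)·(-18) + 1·27 + (-1)·10 = 144 + 27 - 10 = 161

161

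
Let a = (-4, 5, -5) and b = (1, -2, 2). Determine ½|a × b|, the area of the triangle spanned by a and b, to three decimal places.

2.121

i: 5·2 - (-5)·(-2) = 10 - 10 = 0
j: (-5)·1 - (-4)·2 = -5 - (-8) = 3
k: (-4)·(-2) - 5·1 = 8 - 5 = 3
a × b = (0, 3, 3)
|a × b| = √(0² + 3² + 3²) = √18 ≈ 4.2426
area = ½ · 4.2426 ≈ 2.121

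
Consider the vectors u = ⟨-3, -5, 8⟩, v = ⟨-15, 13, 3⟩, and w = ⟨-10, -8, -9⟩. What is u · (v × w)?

3104

v × w:
i: 13·(-9) - 3·(-8) = -117 - (-24) = -93
j: 3·(-10) - (-15)·(-9) = -30 - 135 = -165
k: (-15)·(-8) - 13·(-10) = 120 - (-130) = 250
v × w = (-93, -165, 250)
u · (v × w) = (-3)·(-93) + (-5)·(-165) + 8·250 = 279 + 825 + 2000 = 3104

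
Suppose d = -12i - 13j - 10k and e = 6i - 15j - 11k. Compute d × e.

(-7, -192, 258)

i: (-13)·(-11) - (-10)·(-15) = 143 - 150 = -7
j: (-10)·6 - (-12)·(-11) = -60 - 132 = -192
k: (-12)·(-15) - (-13)·6 = 180 - (-78) = 258
d × e = (-7, -192, 258)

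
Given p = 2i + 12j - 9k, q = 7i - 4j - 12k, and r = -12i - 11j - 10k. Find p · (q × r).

3509

q × r:
i: (-4)·(-10) - (-12)·(-11) = 40 - 132 = -92
j: (-12)·(-12) - 7·(-10) = 144 - (-70) = 214
k: 7·(-11) - (-4)·(-12) = -77 - 48 = -125
q × r = (-92, 214, -125)
p · (q × r) = 2·(-92) + 12·214 + (-9)·(-125) = -184 + 2568 + 1125 = 3509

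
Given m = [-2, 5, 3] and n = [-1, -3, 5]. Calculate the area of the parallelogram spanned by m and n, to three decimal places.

i: 5·5 - 3·(-3) = 25 - (-9) = 34
j: 3·(-1) - (-2)·5 = -3 - (-10) = 7
k: (-2)·(-3) - 5·(-1) = 6 - (-5) = 11
m × n = (34, 7, 11)
|m × n| = √(34² + 7² + 11²) = √1326 ≈ 36.4143

36.414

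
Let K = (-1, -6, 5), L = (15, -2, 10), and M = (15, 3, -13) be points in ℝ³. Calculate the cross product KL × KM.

(-117, 368, 80)

KL = (16, 4, 5)
KM = (16, 9, -18)
i: 4·(-18) - 5·9 = -72 - 45 = -117
j: 5·16 - 16·(-18) = 80 - (-288) = 368
k: 16·9 - 4·16 = 144 - 64 = 80
KL × KM = (-117, 368, 80)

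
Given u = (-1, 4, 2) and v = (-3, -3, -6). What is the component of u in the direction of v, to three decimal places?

-2.858

u · v = (-1)·(-3) + 4·(-3) + 2·(-6) = 3 - 12 - 12 = -21
|v| = √(9 + 9 + 36) = √54 ≈ 7.3485
comp_v u = -21 / √54 ≈ -2.858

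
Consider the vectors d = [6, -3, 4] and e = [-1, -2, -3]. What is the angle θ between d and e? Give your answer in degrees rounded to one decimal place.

d · e = 6·(-1) + (-3)·(-2) + 4·(-3) = -6 + 6 - 12 = -12
|d|² = 36 + 9 + 16 = 61,  |d| = √61 ≈ 7.810250
|e|² = 1 + 4 + 9 = 14,  |e| = √14 ≈ 3.741657
cos θ = -12 / (7.810250 · 3.741657) ≈ -0.41063
θ = arccos(-0.41063) ≈ 114.2°

114.2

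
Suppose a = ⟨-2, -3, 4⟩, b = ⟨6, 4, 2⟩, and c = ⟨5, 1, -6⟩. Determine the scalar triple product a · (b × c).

-142

b × c:
i: 4·(-6) - 2·1 = -24 - 2 = -26
j: 2·5 - 6·(-6) = 10 - (-36) = 46
k: 6·1 - 4·5 = 6 - 20 = -14
b × c = (-26, 46, -14)
a · (b × c) = (-2)·(-26) + (-3)·46 + 4·(-14) = 52 - 138 - 56 = -142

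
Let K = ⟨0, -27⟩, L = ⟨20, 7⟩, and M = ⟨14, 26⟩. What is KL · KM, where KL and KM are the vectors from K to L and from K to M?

KL = L − K = (20, 34)
KM = M − K = (14, 53)
KL · KM = 20·14 + 34·53 = 280 + 1802 = 2082

2082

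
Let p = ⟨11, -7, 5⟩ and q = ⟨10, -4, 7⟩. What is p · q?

p · q = 11·10 + (-7)·(-4) + 5·7 = 110 + 28 + 35 = 173

173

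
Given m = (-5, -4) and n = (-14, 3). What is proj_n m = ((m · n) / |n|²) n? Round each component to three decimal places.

m · n = (-5)·(-14) + (-4)·3 = 70 - 12 = 58
|n|² = 196 + 9 = 205
proj_n m = (58/205) · (-14, 3) ≈ (-3.961, 0.849)

(-3.961, 0.849)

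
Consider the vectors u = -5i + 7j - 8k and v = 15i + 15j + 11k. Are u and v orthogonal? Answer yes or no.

u · v = (-5)·15 + 7·15 + (-8)·11 = -75 + 105 - 88 = -58
Nonzero, so the vectors are not orthogonal.

no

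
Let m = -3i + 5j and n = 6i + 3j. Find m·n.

m · n = (-3)·6 + 5·3 = -18 + 15 = -3

-3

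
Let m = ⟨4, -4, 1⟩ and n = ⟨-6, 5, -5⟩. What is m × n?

(15, 14, -4)

i: (-4)·(-5) - 1·5 = 20 - 5 = 15
j: 1·(-6) - 4·(-5) = -6 - (-20) = 14
k: 4·5 - (-4)·(-6) = 20 - 24 = -4
m × n = (15, 14, -4)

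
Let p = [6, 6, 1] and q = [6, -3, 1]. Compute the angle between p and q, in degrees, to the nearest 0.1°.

p · q = 6·6 + 6·(-3) + 1·1 = 36 - 18 + 1 = 19
|p|² = 36 + 36 + 1 = 73,  |p| = √73 ≈ 8.544004
|q|² = 36 + 9 + 1 = 46,  |q| = √46 ≈ 6.782330
cos θ = 19 / (8.544004 · 6.782330) ≈ 0.32788
θ = arccos(0.32788) ≈ 70.9°

70.9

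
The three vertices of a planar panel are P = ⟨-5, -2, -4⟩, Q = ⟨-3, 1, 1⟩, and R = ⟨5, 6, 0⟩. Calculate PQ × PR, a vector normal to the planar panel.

PQ = (2, 3, 5)
PR = (10, 8, 4)
i: 3·4 - 5·8 = 12 - 40 = -28
j: 5·10 - 2·4 = 50 - 8 = 42
k: 2·8 - 3·10 = 16 - 30 = -14
PQ × PR = (-28, 42, -14)

(-28, 42, -14)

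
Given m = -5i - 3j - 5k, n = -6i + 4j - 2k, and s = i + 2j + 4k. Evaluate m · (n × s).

-86

n × s:
i: 4·4 - (-2)·2 = 16 - (-4) = 20
j: (-2)·1 - (-6)·4 = -2 - (-24) = 22
k: (-6)·2 - 4·1 = -12 - 4 = -16
n × s = (20, 22, -16)
m · (n × s) = (-5)·20 + (-3)·22 + (-5)·(-16) = -100 - 66 + 80 = -86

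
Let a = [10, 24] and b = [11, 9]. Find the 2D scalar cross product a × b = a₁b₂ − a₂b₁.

10·9 - 24·11 = 90 - 264 = -174

-174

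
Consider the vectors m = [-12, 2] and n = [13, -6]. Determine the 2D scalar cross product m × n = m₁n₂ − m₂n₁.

46

(-12)·(-6) - 2·13 = 72 - 26 = 46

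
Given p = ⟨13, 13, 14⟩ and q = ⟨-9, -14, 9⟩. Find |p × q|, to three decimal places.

401.551

i: 13·9 - 14·(-14) = 117 - (-196) = 313
j: 14·(-9) - 13·9 = -126 - 117 = -243
k: 13·(-14) - 13·(-9) = -182 - (-117) = -65
p × q = (313, -243, -65)
|p × q| = √(313² + (-243)² + (-65)²) = √161243 ≈ 401.5507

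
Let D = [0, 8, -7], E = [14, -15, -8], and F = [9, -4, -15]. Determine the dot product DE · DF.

DE = E − D = (14, -23, -1)
DF = F − D = (9, -12, -8)
DE · DF = 14·9 + (-23)·(-12) + (-1)·(-8) = 126 + 276 + 8 = 410

410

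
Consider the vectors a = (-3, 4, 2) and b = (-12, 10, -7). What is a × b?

i: 4·(-7) - 2·10 = -28 - 20 = -48
j: 2·(-12) - (-3)·(-7) = -24 - 21 = -45
k: (-3)·10 - 4·(-12) = -30 - (-48) = 18
a × b = (-48, -45, 18)

(-48, -45, 18)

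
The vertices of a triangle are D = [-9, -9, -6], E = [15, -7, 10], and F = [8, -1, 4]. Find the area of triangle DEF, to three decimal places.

DE = (24, 2, 16),  DF = (17, 8, 10)
i: 2·10 - 16·8 = 20 - 128 = -108
j: 16·17 - 24·10 = 272 - 240 = 32
k: 24·8 - 2·17 = 192 - 34 = 158
DE × DF = (-108, 32, 158)
|DE × DF| = √37652 ≈ 194.0412
area = ½ · 194.0412 ≈ 97.021

97.021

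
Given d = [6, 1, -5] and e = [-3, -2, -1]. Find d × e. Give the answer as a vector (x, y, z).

(-11, 21, -9)

i: 1·(-1) - (-5)·(-2) = -1 - 10 = -11
j: (-5)·(-3) - 6·(-1) = 15 - (-6) = 21
k: 6·(-2) - 1·(-3) = -12 - (-3) = -9
d × e = (-11, 21, -9)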